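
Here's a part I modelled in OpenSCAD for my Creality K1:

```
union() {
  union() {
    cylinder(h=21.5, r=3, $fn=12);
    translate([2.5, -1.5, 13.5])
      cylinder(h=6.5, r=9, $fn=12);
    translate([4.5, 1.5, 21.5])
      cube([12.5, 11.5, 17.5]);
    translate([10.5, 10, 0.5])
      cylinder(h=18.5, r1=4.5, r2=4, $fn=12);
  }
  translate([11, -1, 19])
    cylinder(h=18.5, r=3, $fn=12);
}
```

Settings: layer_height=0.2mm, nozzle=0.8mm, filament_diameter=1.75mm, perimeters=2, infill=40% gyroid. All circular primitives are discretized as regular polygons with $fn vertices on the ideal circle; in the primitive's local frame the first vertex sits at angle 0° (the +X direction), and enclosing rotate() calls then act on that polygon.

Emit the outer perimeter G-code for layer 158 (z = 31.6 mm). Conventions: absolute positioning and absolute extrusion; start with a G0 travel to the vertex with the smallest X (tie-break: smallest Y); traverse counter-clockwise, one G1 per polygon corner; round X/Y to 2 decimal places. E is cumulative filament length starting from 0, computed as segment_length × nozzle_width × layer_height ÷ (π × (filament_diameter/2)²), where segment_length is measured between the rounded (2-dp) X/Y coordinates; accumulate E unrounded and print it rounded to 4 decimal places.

At z = 31.6 mm: the cylinder is absent (z outside [0, 21.5]); the cylinder at (2.5, -1.5) is not intersected at this z (z outside [13.5, 20]); the cube at (4.5, 1.5) is present — its section is the full 12.5×11.5 rectangle; the cone at (10.5, 10) is not intersected at this z (z outside [0.5, 19]); Combining (union): only the 12.5×11.5 cube at (4.5, 1.5) is present, so the union is just that shape — 1 connected region; the cylinder at (11, -1): section is a regular 12-gon, circumradius r=3; Combining (union): the regions partially overlap (shared area 0.91 mm²), so overlapping operands fuse into one piece — 1 connected region. The outline is a single polygon with 15 vertices. Extrusion per mm of travel: 0.8 × 0.2 / (π × 0.875²) = 0.066520. Accumulating E over each segment gives final E = 3.9948.

G0 X4.50 Y1.50 Z31.60
G1 X9.40 Y1.50 E0.3259
G1 X8.40 Y0.50 E0.4200
G1 X8.00 Y-1.00 E0.5233
G1 X8.40 Y-2.50 E0.6266
G1 X9.50 Y-3.60 E0.7300
G1 X11.00 Y-4.00 E0.8333
G1 X12.50 Y-3.60 E0.9366
G1 X13.60 Y-2.50 E1.0401
G1 X14.00 Y-1.00 E1.1433
G1 X13.60 Y0.50 E1.2466
G1 X12.60 Y1.50 E1.3407
G1 X17.00 Y1.50 E1.6334
G1 X17.00 Y13.00 E2.3983
G1 X4.50 Y13.00 E3.2298
G1 X4.50 Y1.50 E3.9948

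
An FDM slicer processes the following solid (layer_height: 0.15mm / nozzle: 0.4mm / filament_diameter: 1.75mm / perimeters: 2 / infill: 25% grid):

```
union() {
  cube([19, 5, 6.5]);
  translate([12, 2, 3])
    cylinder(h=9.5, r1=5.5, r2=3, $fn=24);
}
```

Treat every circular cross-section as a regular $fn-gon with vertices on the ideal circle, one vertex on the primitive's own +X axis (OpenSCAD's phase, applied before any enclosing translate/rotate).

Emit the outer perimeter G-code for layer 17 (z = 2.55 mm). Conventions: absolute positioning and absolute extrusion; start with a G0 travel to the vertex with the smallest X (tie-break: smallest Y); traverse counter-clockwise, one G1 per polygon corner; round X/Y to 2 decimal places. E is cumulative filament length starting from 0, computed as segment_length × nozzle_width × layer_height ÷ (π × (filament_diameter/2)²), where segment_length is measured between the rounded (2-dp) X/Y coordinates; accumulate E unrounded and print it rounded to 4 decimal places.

G0 X0.00 Y0.00 Z2.55
G1 X19.00 Y0.00 E0.4740
G1 X19.00 Y5.00 E0.5987
G1 X0.00 Y5.00 E1.0726
G1 X0.00 Y0.00 E1.1974

At z = 2.55 mm: the 19×5 cube contributes its full rectangle; the cone at (12, 2) is absent (z outside [3, 12.5]); Combining (union): only the 19×5 cube is present, so the union is just that shape — 1 connected region. The outline is a single polygon with 4 vertices. Extrusion per mm of travel: 0.4 × 0.15 / (π × 0.875²) = 0.024945. Accumulating E over each segment gives final E = 1.1974.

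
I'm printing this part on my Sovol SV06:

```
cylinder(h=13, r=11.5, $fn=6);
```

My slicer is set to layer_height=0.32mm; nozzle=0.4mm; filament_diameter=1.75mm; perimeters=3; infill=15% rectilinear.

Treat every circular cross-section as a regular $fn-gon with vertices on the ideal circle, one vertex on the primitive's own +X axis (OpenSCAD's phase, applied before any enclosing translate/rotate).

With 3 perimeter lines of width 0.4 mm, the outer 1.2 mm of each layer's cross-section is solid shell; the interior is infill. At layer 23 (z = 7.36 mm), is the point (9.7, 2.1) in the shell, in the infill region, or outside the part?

shell

At z = 7.36 mm: the r=11.5 cylinder gives a regular 6-gon of circumradius 11.5 (constant along its height). Overall, the cross-section is a single solid region. The nearest boundary edge runs (11.50, 0.00)→(5.75, 9.96); distance from the point to it = 0.51 mm. The point is inside the cross-section, 0.51 mm from the nearest boundary — within the 1.2 mm shell band (3 × 0.4).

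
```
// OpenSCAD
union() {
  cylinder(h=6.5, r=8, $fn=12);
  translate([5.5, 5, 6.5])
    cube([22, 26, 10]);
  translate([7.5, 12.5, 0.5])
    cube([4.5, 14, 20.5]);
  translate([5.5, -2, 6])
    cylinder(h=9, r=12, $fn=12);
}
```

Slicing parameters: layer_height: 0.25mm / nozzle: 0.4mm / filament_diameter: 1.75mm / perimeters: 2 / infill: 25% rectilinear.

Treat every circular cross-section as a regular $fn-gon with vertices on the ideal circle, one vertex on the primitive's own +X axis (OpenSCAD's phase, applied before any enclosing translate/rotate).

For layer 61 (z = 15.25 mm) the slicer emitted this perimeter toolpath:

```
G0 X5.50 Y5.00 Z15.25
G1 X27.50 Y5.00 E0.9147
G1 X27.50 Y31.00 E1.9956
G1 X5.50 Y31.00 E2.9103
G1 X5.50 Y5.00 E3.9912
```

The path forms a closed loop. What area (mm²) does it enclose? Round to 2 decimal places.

Apply the shoelace formula to the sequence of (X, Y) vertices; enclosed area = 572.00 mm².

572.00 mm²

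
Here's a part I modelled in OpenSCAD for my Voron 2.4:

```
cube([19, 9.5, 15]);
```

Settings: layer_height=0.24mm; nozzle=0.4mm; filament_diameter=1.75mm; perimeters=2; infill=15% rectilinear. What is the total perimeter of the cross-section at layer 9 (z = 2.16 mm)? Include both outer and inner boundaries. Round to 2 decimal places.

57.00 mm

At z = 2.16 mm: the cube (footprint 19×9.5) is included at this height (perimeter 57.00 mm). Overall, the cross-section is a single solid region. Total boundary length (outer) = 57.00 mm.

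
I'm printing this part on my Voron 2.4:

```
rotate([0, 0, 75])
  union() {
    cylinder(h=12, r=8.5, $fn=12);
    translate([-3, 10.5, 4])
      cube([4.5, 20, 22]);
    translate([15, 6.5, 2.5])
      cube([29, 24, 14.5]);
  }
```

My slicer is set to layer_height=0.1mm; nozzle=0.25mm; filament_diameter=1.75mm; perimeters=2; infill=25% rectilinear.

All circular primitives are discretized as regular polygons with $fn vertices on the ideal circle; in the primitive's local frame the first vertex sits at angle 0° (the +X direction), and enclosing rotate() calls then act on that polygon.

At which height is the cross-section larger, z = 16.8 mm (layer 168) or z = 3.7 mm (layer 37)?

Layer 168 (z = 16.8): the cylinder is absent (z outside [0, 12]); the 4.5×20 cube at (-3, 10.5) contributes its full rectangle (area 90.00 mm²); the cube at (15, 6.5) is present — its section is the full 29×24 rectangle (area 696.00 mm²); Combining (union): the 2 present regions are separate (no shared area or edge), so areas and boundary lengths simply add and each stays a separate island — area = 786.00 mm²; (rotated 75° about Z; rotation is an isometry so areas/perimeters/island counts are preserved). So its area = 786.00 mm². Layer 37 (z = 3.7): the r=8.5 cylinder gives a regular 12-gon of circumradius 8.5 (constant along its height) (area = (12/2)·8.500²·sin(360°/12) = 216.75 mm²); the cube at (-3, 10.5) does not reach this height (z outside [4, 26]); the 29×24 cube at (15, 6.5) contributes its full rectangle (area 696.00 mm²); Merging all regions: the 2 present regions are separate (no shared area or edge), so areas and boundary lengths simply add and each stays a separate island — area = 912.75 mm²; (rotated 75° about Z; rotation is an isometry so areas/perimeters/island counts are preserved). So its area = 912.75 mm². Layer 37 is larger (912.75 vs 786.00 mm²).

layer 37 (z = 3.7 mm)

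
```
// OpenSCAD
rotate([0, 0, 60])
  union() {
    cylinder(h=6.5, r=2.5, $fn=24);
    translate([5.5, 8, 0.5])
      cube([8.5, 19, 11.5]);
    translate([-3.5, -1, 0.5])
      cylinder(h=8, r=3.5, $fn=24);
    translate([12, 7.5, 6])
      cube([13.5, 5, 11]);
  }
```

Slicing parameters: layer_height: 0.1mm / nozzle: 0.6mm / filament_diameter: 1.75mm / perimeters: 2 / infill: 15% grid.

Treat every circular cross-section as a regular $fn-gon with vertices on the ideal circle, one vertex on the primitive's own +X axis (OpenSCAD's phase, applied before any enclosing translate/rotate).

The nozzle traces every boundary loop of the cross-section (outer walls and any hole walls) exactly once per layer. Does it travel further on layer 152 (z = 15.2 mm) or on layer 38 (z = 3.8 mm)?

Layer 152 (z = 15.2): the cylinder does not reach this height (z outside [0, 6.5]); the cube at (5.5, 8) does not reach this height (z outside [0.5, 12]); the cylinder at (-3.5, -1) is not intersected at this z (z outside [0.5, 8.5]); the 13.5×5 cube at (12, 7.5) contributes its full rectangle (perimeter 37.00 mm); Merging all regions: only the 13.5×5 cube at (12, 7.5) is present, so the union is just that shape — boundary = 37.00 mm; (whole slice rotated 60° about Z — lengths, areas and connectivity unchanged). So its perimeter = 37.00 mm. Layer 38 (z = 3.8): the r=2.5 cylinder gives a regular 24-gon of circumradius 2.5 (constant along its height) (perimeter = 2·24·2.500·sin(180°/24) = 15.66 mm); the cube at (5.5, 8) (footprint 8.5×19) is included at this height (perimeter 55.00 mm); the r=3.5 cylinder at (-3.5, -1) contributes a regular 24-gon of circumradius 3.5 (perimeter = 2·24·3.500·sin(180°/24) = 21.93 mm); the cube at (12, 7.5) is absent (z outside [6, 17]); Merging all regions: the regions partially overlap (shared area 7.48 mm²), so the edge portions inside another operand are dropped and the merged outline is re-measured after clipping — boundary = 81.88 mm; (whole slice rotated 60° about Z — lengths, areas and connectivity unchanged). So its perimeter = 81.88 mm. Layer 38 is larger (81.88 vs 37.00 mm).

layer 38 (z = 3.8 mm)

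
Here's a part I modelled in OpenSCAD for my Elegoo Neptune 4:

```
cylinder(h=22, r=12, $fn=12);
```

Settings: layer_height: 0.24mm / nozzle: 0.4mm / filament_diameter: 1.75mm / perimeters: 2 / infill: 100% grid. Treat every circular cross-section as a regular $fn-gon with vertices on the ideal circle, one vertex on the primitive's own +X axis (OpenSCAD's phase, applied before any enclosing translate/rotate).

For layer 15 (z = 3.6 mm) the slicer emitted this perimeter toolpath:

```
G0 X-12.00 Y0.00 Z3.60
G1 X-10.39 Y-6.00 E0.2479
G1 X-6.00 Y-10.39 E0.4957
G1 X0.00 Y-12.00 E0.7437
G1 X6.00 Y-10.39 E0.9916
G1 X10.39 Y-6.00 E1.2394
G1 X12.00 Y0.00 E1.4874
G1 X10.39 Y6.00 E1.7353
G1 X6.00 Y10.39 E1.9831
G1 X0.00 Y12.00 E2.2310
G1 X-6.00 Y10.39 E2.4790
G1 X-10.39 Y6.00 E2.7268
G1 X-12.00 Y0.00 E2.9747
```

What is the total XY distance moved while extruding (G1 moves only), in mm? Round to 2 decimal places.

Sum the Euclidean lengths of each G1 segment: total = 74.53 mm.

74.53 mm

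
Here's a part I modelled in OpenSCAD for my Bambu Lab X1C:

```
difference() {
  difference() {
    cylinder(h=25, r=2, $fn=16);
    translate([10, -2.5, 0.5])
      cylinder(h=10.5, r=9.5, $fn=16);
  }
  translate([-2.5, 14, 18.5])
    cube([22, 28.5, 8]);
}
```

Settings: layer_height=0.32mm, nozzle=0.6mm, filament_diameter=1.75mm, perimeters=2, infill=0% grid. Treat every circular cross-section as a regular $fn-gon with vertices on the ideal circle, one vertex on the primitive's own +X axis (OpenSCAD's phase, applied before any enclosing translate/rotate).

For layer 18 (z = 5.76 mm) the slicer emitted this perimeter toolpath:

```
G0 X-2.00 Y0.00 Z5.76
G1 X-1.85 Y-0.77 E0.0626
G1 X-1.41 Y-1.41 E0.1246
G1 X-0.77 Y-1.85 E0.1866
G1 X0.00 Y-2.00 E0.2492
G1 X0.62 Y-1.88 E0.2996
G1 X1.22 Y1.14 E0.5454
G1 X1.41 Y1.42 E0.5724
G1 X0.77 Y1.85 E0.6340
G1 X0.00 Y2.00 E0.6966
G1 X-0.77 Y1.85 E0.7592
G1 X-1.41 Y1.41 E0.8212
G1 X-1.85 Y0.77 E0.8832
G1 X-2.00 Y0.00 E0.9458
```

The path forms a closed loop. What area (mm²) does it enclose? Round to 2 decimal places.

Apply the shoelace formula to the sequence of (X, Y) vertices; enclosed area = 9.84 mm².

9.84 mm²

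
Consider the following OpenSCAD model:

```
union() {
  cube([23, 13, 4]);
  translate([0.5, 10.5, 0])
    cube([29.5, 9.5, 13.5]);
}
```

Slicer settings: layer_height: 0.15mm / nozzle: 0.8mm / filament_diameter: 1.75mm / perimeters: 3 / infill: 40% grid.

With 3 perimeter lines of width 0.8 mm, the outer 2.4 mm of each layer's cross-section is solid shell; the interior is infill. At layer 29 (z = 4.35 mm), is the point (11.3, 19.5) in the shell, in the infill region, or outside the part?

At z = 4.35 mm: the cube is absent (z outside [0, 4]); the cube at (0.5, 10.5) is present — its section is the full 29.5×9.5 rectangle; Taking the union: only the 29.5×9.5 cube at (0.5, 10.5) is present, so the union is just that shape — 1 connected region. Overall, the cross-section is a single solid region. The nearest boundary edge runs (30.00, 20.00)→(0.50, 20.00); distance from the point to it = 0.50 mm. The point is inside the cross-section, 0.50 mm from the nearest boundary — within the 2.4 mm shell band (3 × 0.8).

shell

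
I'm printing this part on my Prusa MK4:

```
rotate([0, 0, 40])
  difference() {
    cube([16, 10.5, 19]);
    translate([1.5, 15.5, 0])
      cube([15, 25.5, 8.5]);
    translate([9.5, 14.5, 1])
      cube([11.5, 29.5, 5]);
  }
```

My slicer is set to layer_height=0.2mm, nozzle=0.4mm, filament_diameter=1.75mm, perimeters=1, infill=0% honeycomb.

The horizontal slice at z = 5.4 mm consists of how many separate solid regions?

1

At z = 5.4 mm: the 16×10.5 cube contributes its full rectangle; the cube at (1.5, 15.5) is present — its section is the full 15×25.5 rectangle; the cube at (9.5, 14.5) is present — its section is the full 11.5×29.5 rectangle; Taking the first minus the rest: starting from the 16×10.5 cube, the 15×25.5 cube at (1.5, 15.5) misses the remaining region (no effect); the 11.5×29.5 cube at (9.5, 14.5) misses the remaining region (no effect) — 1 connected region; (whole slice rotated 40° about Z — lengths, areas and connectivity unchanged). The result has 1 disconnected region.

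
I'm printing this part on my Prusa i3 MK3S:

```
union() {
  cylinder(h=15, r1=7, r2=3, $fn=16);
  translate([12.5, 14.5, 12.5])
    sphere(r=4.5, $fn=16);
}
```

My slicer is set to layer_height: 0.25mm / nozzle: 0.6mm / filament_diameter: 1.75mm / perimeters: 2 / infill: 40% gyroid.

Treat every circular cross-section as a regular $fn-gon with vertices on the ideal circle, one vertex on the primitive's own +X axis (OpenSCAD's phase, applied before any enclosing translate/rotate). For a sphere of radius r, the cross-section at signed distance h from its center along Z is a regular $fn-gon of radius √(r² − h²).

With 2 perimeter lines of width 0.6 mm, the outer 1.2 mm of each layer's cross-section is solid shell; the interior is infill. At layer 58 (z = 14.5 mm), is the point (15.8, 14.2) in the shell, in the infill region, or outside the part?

shell

At z = 14.5 mm: the cone contributes a regular 16-gon of circumradius 3.133 (interpolated between r1=7 and r2=3 at t=0.967); the r=4.5 sphere at (12.5, 14.5) slices to a regular 16-gon of circumradius 4.031 (√(r²−h²) with h=2 from center); Merging all regions: the 2 present regions are separate (no shared area or edge), so areas and boundary lengths simply add and each stays a separate island — 2 connected regions. Overall, the cross-section has 2 separate islands. The nearest boundary edge runs (16.53, 14.50)→(16.22, 12.96); distance from the point to it = 0.66 mm. (Shell/infill is judged within the island containing the point — the largest one.) The point is inside the cross-section, 0.66 mm from the nearest boundary — within the 1.2 mm shell band (2 × 0.6).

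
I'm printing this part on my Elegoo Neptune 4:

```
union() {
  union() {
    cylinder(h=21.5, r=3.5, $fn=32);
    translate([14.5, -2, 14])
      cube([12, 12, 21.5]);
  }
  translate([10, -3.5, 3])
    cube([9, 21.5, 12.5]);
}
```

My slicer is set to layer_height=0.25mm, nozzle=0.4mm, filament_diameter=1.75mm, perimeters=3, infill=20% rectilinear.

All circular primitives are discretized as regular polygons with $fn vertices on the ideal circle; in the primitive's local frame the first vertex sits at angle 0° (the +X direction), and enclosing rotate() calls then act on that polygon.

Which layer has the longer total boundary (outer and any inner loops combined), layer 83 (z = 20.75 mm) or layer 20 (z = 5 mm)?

Layer 83 (z = 20.75): the r=3.5 cylinder contributes a regular 32-gon of circumradius 3.5 (perimeter = 2·32·3.500·sin(180°/32) = 21.96 mm); the cube at (14.5, -2) (footprint 12×12) is included at this height (perimeter 48.00 mm); Merging all regions: the 2 present regions are separate (no shared area or edge), so areas and boundary lengths simply add and each stays a separate island — boundary = 69.96 mm; the cube at (10, -3.5) is not intersected at this z (z outside [3, 15.5]); Combining (union): only that combined region is present, so the union is just that shape — boundary = 69.96 mm. So its perimeter = 69.96 mm. Layer 20 (z = 5): the r=3.5 cylinder contributes a regular 32-gon of circumradius 3.5 (perimeter = 2·32·3.500·sin(180°/32) = 21.96 mm); the cube at (14.5, -2) is absent (z outside [14, 35.5]); Combining (union): only the r=3.5 cylinder is present, so the union is just that shape — boundary = 21.96 mm; the cube at (10, -3.5) (footprint 9×21.5) is included at this height (perimeter 61.00 mm); Combining (union): the 2 present regions are separate (no shared area or edge), so areas and boundary lengths simply add and each stays a separate island — boundary = 82.96 mm. So its perimeter = 82.96 mm. Layer 20 is larger (82.96 vs 69.96 mm).

layer 20 (z = 5 mm)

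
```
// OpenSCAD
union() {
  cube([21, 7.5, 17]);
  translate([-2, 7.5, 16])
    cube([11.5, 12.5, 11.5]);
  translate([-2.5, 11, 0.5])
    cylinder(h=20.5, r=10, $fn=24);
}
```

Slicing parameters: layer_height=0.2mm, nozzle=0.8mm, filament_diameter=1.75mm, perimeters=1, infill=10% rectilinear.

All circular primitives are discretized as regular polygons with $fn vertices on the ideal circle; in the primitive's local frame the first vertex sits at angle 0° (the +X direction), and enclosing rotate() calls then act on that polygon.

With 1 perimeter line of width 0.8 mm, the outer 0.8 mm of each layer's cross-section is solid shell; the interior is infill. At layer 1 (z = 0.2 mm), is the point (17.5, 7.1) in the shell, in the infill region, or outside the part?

shell

At z = 0.2 mm: the cube (footprint 21×7.5) is included at this height; the cube at (-2, 7.5) is not intersected at this z (z outside [16, 27.5]); the cylinder at (-2.5, 11) is absent (z outside [0.5, 21]); Taking the union: only the 21×7.5 cube is present, so the union is just that shape — 1 connected region. Overall, the cross-section is a single solid region. The nearest boundary edge runs (21.00, 7.50)→(0.00, 7.50); distance from the point to it = 0.40 mm. The point is inside the cross-section, 0.40 mm from the nearest boundary — within the 0.8 mm shell band (1 × 0.8).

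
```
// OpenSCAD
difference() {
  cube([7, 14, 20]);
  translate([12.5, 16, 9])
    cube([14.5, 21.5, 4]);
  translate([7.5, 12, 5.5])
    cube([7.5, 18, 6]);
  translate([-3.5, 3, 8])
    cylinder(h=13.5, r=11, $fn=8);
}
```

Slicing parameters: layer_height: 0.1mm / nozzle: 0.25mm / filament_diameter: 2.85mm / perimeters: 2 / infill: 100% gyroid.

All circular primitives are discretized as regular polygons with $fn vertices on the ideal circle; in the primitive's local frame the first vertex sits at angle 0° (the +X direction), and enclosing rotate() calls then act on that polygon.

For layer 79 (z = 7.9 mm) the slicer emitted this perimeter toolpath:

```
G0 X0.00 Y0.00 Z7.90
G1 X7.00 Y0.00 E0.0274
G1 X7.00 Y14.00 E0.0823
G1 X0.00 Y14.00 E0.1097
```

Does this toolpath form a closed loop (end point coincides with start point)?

Start point (G0): (0.00, 0.00). End point (last G1): the path does not return to the start — open.

no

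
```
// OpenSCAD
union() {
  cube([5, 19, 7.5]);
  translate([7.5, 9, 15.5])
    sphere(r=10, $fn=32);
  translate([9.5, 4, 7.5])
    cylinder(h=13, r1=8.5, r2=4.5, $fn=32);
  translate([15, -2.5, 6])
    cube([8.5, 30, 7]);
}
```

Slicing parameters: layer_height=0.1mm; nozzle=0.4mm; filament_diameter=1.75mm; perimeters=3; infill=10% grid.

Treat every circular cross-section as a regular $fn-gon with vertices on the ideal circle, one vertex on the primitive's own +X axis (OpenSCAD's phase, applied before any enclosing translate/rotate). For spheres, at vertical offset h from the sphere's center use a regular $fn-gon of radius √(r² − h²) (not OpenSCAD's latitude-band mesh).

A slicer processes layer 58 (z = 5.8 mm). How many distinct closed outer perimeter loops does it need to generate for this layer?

2

At z = 5.8 mm: the cube is present — its section is the full 5×19 rectangle; the r=10 sphere at (7.5, 9) contributes a regular 32-gon of circumradius √(10²−9.7²) = 2.431; the cone at (9.5, 4) does not reach this height (z outside [7.5, 20.5]); the cube at (15, -2.5) is not intersected at this z (z outside [6, 13]); Merging all regions: the 2 present regions are separate (no shared area or edge), so areas and boundary lengths simply add and each stays a separate island — 2 connected regions. The result has 2 disconnected regions.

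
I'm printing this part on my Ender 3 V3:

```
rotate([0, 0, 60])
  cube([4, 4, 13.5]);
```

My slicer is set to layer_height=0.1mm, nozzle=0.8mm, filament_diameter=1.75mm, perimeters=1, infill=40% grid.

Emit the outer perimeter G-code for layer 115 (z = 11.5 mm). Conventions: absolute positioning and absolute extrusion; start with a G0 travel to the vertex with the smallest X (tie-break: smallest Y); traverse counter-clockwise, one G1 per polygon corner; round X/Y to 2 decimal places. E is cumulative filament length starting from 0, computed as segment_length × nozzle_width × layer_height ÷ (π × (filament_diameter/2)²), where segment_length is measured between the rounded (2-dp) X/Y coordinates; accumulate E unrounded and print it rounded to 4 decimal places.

At z = 11.5 mm: the cube is present — its section is the full 4×4 rectangle; (whole slice rotated 60° about Z — lengths, areas and connectivity unchanged). The outline is a single polygon with 4 vertices. Extrusion per mm of travel: 0.8 × 0.1 / (π × 0.875²) = 0.033260. Accumulating E over each segment gives final E = 0.5317.

G0 X-3.46 Y2.00 Z11.50
G1 X0.00 Y0.00 E0.1329
G1 X2.00 Y3.46 E0.2658
G1 X-1.46 Y5.46 E0.3988
G1 X-3.46 Y2.00 E0.5317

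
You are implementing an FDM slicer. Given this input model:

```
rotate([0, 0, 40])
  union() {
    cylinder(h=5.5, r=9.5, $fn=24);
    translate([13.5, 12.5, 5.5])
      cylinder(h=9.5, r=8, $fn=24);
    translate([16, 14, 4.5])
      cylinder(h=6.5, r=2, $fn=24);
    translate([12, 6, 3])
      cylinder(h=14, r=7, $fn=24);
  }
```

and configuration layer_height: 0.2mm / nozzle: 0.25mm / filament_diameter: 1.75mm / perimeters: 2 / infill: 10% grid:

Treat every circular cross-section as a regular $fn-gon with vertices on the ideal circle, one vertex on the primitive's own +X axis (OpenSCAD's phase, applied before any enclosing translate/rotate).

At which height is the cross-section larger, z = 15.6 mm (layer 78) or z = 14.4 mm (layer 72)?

layer 72 (z = 14.4 mm)

Layer 78 (z = 15.6): the cylinder is not intersected at this z (z outside [0, 5.5]); the cylinder at (13.5, 12.5) is not intersected at this z (z outside [5.5, 15]); the cylinder at (16, 14) is not intersected at this z (z outside [4.5, 11]); the cylinder at (12, 6): section is a regular 24-gon, circumradius r=7 (area = (24/2)·7.000²·sin(360°/24) = 152.19 mm²); Combining (union): only the r=7 cylinder at (12, 6) is present, so the union is just that shape — area = 152.19 mm²; (whole slice rotated 40° about Z — lengths, areas and connectivity unchanged). So its area = 152.19 mm². Layer 72 (z = 14.4): the cylinder is not intersected at this z (z outside [0, 5.5]); the cylinder at (13.5, 12.5): section is a regular 24-gon, circumradius r=8 (area = (24/2)·8.000²·sin(360°/24) = 198.77 mm²); the cylinder at (16, 14) is not intersected at this z (z outside [4.5, 11]); the r=7 cylinder at (12, 6) gives a regular 24-gon of circumradius 7 (constant along its height) (area = (24/2)·7.000²·sin(360°/24) = 152.19 mm²); Combining (union): the regions partially overlap — summed areas 350.96 mm² minus the doubly-counted overlap 78.17 mm² gives 272.79 mm² — area = 272.79 mm²; (whole slice rotated 40° about Z — lengths, areas and connectivity unchanged). So its area = 272.79 mm². Layer 72 is larger (272.79 vs 152.19 mm²).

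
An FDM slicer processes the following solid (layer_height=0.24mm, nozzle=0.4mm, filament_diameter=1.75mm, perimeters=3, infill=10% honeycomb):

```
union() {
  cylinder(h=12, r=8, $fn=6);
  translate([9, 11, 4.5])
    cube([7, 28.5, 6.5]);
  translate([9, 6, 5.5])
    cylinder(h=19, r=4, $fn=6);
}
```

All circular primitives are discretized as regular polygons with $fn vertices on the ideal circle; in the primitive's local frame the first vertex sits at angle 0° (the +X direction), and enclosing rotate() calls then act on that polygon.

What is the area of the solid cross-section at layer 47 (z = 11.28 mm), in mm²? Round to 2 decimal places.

At z = 11.28 mm: the r=8 cylinder contributes a regular 6-gon of circumradius 8 (area = (6/2)·8.000²·sin(360°/6) = 166.28 mm²); the cube at (9, 11) is not intersected at this z (z outside [4.5, 11]); the r=4 cylinder at (9, 6) contributes a regular 6-gon of circumradius 4 (area = (6/2)·4.000²·sin(360°/6) = 41.57 mm²); Merging all regions: the 2 present regions are separate (no shared area or edge), so areas and boundary lengths simply add and each stays a separate island — area = 207.85 mm². Overall, the cross-section has 2 separate islands. Net area = 207.85 mm².

207.85 mm²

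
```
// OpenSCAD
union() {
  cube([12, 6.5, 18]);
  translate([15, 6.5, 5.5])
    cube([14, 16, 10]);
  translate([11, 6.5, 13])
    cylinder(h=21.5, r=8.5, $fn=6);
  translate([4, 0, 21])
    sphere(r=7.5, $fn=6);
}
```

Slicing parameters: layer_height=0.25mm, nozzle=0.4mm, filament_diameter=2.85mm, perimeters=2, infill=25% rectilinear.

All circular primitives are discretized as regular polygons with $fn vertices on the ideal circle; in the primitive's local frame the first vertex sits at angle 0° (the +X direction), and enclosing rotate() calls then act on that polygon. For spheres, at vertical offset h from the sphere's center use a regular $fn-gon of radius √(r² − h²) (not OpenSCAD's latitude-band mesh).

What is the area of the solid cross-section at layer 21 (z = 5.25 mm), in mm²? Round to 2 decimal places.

At z = 5.25 mm: the 12×6.5 cube contributes its full rectangle (area 78.00 mm²); the cube at (15, 6.5) does not reach this height (z outside [5.5, 15.5]); the cylinder at (11, 6.5) is not intersected at this z (z outside [13, 34.5]); the sphere at (4, 0) does not reach this height (|z−center|=15.750 > r=7.5); Combining (union): only the 12×6.5 cube is present, so the union is just that shape — area = 78.00 mm². Overall, the cross-section is a single solid region. Net area = 78.00 mm².

78.00 mm²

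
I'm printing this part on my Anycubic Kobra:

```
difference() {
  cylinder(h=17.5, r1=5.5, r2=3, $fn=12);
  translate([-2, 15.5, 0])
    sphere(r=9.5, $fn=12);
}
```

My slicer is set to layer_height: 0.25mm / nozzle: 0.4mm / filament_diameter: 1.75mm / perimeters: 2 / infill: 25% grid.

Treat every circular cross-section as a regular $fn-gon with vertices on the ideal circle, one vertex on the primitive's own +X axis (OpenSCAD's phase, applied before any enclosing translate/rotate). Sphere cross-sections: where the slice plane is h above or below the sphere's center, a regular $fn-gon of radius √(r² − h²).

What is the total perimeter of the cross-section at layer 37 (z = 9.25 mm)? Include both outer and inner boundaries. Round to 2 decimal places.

At z = 9.25 mm: the cone: at t=0.529 of its height the radius interpolates to r₁+(r₂−r₁)t = 4.179, giving a regular 12-gon of that circumradius (perimeter = 2·12·4.179·sin(180°/12) = 25.96 mm); the r=9.5 sphere at (-2, 15.5) contributes a regular 12-gon of circumradius √(9.5²−9.25²) = 2.165 (perimeter = 2·12·2.165·sin(180°/12) = 13.45 mm); Taking the first minus the rest: starting from the cone, the r=9.5 sphere at (-2, 15.5) misses the remaining region (no effect) — boundary = 25.96 mm. Overall, the cross-section is a single solid region. Total boundary length (outer) = 25.96 mm.

25.96 mm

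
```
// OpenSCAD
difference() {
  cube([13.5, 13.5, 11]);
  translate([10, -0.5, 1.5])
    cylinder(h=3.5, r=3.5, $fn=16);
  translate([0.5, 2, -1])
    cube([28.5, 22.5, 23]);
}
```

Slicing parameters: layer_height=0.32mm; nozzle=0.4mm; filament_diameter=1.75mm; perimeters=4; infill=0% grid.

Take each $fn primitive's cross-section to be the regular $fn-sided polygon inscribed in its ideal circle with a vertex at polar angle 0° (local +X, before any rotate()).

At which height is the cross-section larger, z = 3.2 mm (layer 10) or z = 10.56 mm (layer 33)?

layer 33 (z = 10.56 mm)

Layer 10 (z = 3.2): the 13.5×13.5 cube contributes its full rectangle (area 182.25 mm²); the r=3.5 cylinder at (10, -0.5) contributes a regular 16-gon of circumradius 3.5 (area = (16/2)·3.500²·sin(360°/16) = 37.50 mm²); the 28.5×22.5 cube at (0.5, 2) contributes its full rectangle (area 641.25 mm²); Subtracting the remaining from the first: starting from the 13.5×13.5 cube (182.25 mm²), the r=3.5 cylinder at (10, -0.5) partially overlaps it — only the 15.30 mm² overlap (of its 37.50 mm²) is removed, clipping the outline; the 28.5×22.5 cube at (0.5, 2) partially overlaps it — only the 146.37 mm² overlap (of its 641.25 mm²) is removed, clipping the outline — area = 20.58 mm². So its area = 20.58 mm². Layer 33 (z = 10.56): the 13.5×13.5 cube contributes its full rectangle (area 182.25 mm²); the cylinder at (10, -0.5) does not reach this height (z outside [1.5, 5]); the cube at (0.5, 2) is present — its section is the full 28.5×22.5 rectangle (area 641.25 mm²); After the difference (first − rest): starting from the 13.5×13.5 cube (182.25 mm²), the 28.5×22.5 cube at (0.5, 2) partially overlaps it — only the 149.50 mm² overlap (of its 641.25 mm²) is removed, clipping the outline — area = 32.75 mm². So its area = 32.75 mm². Layer 33 is larger (32.75 vs 20.58 mm²).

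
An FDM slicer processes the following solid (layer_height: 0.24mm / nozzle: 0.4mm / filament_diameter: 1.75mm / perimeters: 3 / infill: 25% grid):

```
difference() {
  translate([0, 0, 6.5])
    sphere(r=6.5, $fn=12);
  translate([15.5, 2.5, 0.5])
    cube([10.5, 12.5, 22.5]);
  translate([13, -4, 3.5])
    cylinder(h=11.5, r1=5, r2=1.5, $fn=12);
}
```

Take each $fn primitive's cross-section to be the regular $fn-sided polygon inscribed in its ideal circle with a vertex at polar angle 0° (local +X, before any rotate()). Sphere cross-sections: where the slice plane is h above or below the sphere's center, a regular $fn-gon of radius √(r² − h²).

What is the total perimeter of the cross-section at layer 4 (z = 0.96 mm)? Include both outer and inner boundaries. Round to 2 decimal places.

21.12 mm

At z = 0.96 mm: the sphere: section is a regular 12-gon, circumradius = √(r²−h²) = √(6.5²−5.54²) = 3.400 (perimeter = 2·12·3.400·sin(180°/12) = 21.12 mm); the cube at (15.5, 2.5) (footprint 10.5×12.5) is included at this height (perimeter 46.00 mm); the cone at (13, -4) does not reach this height (z outside [3.5, 15]); Subtracting the remaining from the first: starting from the r=6.5 sphere, the 10.5×12.5 cube at (15.5, 2.5) misses the remaining region (no effect) — boundary = 21.12 mm. Overall, the cross-section is a single solid region. Total boundary length (outer) = 21.12 mm.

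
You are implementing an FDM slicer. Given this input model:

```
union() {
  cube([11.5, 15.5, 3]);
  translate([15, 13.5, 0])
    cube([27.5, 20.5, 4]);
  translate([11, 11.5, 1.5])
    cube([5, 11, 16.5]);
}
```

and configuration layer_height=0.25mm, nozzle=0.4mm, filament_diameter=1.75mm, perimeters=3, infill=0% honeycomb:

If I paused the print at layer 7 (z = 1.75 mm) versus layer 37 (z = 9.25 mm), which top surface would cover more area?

Layer 7 (z = 1.75): the cube (footprint 11.5×15.5) is included at this height (area 178.25 mm²); the cube at (15, 13.5) is present — its section is the full 27.5×20.5 rectangle (area 563.75 mm²); the 5×11 cube at (11, 11.5) contributes its full rectangle (area 55.00 mm²); Taking the union: the regions partially overlap — summed areas 797.00 mm² minus the doubly-counted overlap 11.00 mm² gives 786.00 mm² — area = 786.00 mm². So its area = 786.00 mm². Layer 37 (z = 9.25): the cube is absent (z outside [0, 3]); the cube at (15, 13.5) is not intersected at this z (z outside [0, 4]); the cube at (11, 11.5) is present — its section is the full 5×11 rectangle (area 55.00 mm²); Taking the union: only the 5×11 cube at (11, 11.5) is present, so the union is just that shape — area = 55.00 mm². So its area = 55.00 mm². Layer 7 is larger (786.00 vs 55.00 mm²).

layer 7 (z = 1.75 mm)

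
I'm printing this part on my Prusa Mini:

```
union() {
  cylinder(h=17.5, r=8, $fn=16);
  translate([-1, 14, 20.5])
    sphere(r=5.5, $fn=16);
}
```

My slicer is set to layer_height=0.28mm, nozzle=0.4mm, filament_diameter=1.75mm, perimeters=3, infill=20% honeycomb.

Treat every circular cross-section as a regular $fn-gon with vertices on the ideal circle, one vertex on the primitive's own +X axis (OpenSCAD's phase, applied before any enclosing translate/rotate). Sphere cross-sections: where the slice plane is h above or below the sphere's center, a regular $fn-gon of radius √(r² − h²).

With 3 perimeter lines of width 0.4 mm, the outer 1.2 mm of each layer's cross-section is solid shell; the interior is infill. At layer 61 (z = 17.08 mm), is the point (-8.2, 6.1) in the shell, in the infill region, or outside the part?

At z = 17.08 mm: the r=8 cylinder gives a regular 16-gon of circumradius 8 (constant along its height); the r=5.5 sphere at (-1, 14) contributes a regular 16-gon of circumradius √(5.5²−3.42²) = 4.307; Merging all regions: the 2 present regions are separate (no shared area or edge), so areas and boundary lengths simply add and each stays a separate island — 2 connected regions. Overall, the cross-section has 2 separate islands. The nearest boundary edge runs (-7.39, 3.06)→(-5.66, 5.66); distance from the point to it = 2.36 mm. The point is not inside any of the regions above, so it lies outside the cross-section (2.36 mm from the nearest boundary).

outside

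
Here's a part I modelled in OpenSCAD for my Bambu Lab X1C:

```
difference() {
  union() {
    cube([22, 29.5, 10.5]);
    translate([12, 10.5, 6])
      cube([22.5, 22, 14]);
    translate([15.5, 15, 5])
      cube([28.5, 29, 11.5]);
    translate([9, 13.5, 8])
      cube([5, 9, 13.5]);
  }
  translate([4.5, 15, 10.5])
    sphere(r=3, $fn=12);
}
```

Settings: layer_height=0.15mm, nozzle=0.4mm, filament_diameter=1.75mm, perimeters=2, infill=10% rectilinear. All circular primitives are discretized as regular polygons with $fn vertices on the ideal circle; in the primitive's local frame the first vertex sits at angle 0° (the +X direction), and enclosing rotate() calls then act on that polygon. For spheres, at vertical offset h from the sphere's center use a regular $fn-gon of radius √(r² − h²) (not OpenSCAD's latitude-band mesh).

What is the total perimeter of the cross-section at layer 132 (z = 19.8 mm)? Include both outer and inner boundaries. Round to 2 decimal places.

At z = 19.8 mm: the cube does not reach this height (z outside [0, 10.5]); the 22.5×22 cube at (12, 10.5) contributes its full rectangle (perimeter 89.00 mm); the cube at (15.5, 15) is not intersected at this z (z outside [5, 16.5]); the 5×9 cube at (9, 13.5) contributes its full rectangle (perimeter 28.00 mm); Taking the union: the regions partially overlap (shared area 18.00 mm²), so the edge portions inside another operand are dropped and the merged outline is re-measured after clipping — boundary = 95.00 mm; the sphere at (4.5, 15) is absent (|z−center|=9.300 > r=3); Taking the first minus the rest: none of the subtracted shapes is present at this height, so that combined region is unchanged — boundary = 95.00 mm. Overall, the cross-section is a single solid region. Total boundary length (outer) = 95.00 mm.

95.00 mm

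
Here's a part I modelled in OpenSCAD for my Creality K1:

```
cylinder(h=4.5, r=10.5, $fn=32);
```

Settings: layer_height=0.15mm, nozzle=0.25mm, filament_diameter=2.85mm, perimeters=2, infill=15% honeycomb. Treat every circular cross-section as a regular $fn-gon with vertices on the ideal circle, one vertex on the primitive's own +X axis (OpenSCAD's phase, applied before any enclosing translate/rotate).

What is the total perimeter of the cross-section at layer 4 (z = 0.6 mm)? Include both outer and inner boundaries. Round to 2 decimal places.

At z = 0.6 mm: the cylinder: section is a regular 32-gon, circumradius r=10.5 (perimeter = 2·32·10.500·sin(180°/32) = 65.87 mm). Overall, the cross-section is a single solid region. Total boundary length (outer) = 65.87 mm.

65.87 mm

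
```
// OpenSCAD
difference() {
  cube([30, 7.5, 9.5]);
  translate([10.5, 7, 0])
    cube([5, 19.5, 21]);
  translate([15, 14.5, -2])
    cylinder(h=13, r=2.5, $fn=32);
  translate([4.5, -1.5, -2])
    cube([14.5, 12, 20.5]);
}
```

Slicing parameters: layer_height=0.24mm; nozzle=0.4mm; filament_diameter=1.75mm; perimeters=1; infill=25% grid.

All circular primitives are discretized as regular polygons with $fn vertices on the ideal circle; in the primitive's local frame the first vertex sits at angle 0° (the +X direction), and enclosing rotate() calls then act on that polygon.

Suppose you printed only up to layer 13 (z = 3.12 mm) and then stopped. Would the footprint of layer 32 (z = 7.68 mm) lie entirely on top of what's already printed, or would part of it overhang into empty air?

entirely on top

Compare the two slices. At z = 3.12: the 30×7.5 cube contributes its full rectangle (area 225.00 mm²); the cube at (10.5, 7) is present — its section is the full 5×19.5 rectangle (area 97.50 mm²); the r=2.5 cylinder at (15, 14.5) gives a regular 32-gon of circumradius 2.5 (constant along its height) (area = (32/2)·2.500²·sin(360°/32) = 19.51 mm²); the cube at (4.5, -1.5) is present — its section is the full 14.5×12 rectangle (area 174.00 mm²); Taking the first minus the rest: starting from the 30×7.5 cube (225.00 mm²), the 5×19.5 cube at (10.5, 7) partially overlaps it — only the 2.50 mm² overlap (of its 97.50 mm²) is removed, clipping the outline; the r=2.5 cylinder at (15, 14.5) misses the remaining region (no effect); the 14.5×12 cube at (4.5, -1.5) partially overlaps it — only the 106.25 mm² overlap (of its 174.00 mm²) is removed, clipping the outline — area = 116.25 mm². At z = 7.68: the cube is present — its section is the full 30×7.5 rectangle (area 225.00 mm²); the 5×19.5 cube at (10.5, 7) contributes its full rectangle (area 97.50 mm²); the cylinder at (15, 14.5): section is a regular 32-gon, circumradius r=2.5 (area = (32/2)·2.500²·sin(360°/32) = 19.51 mm²); the 14.5×12 cube at (4.5, -1.5) contributes its full rectangle (area 174.00 mm²); Taking the first minus the rest: starting from the 30×7.5 cube (225.00 mm²), the 5×19.5 cube at (10.5, 7) partially overlaps it — only the 2.50 mm² overlap (of its 97.50 mm²) is removed, clipping the outline; the r=2.5 cylinder at (15, 14.5) misses the remaining region (no effect); the 14.5×12 cube at (4.5, -1.5) partially overlaps it — only the 106.25 mm² overlap (of its 174.00 mm²) is removed, clipping the outline — area = 116.25 mm². Checking containment: the cross-section at z = 7.68 is a subset of the cross-section at z = 3.12.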